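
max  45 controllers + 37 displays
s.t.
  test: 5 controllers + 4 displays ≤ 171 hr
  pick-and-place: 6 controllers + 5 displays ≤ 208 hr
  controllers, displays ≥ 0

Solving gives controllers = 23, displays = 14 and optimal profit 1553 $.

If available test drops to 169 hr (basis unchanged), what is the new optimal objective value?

Check each constraint at x*: test 171/171 (tight); pick-and-place 208/208 (tight).
Dual feasibility on the basic columns requires 5·y_test + 6·y_pick-and-place = 45, 4·y_test + 5·y_pick-and-place = 37.
Solving: y_test = 3, y_pick-and-place = 5.
Δz = y_test·Δb = 3 × (-2) = -6, so new z* = 1553 − 6 = 1547.

1547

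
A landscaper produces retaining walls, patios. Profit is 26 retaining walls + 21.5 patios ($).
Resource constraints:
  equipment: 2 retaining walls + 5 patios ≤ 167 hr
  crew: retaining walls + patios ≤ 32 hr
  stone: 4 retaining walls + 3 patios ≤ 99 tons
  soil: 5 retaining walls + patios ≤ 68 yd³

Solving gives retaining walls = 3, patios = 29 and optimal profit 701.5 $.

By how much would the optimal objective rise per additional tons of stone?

Check each constraint at x*: equipment 151/167 (slack 16); crew 32/32 (tight); stone 99/99 (tight); soil 44/68 (slack 24).
By complementary slackness, y = 0 for the non-binding constraints.
From A_Bᵀ y = c: 1·y_crew + 4·y_stone = 26; 1·y_crew + 3·y_stone = 21.5.
This yields shadow prices y_crew = 8, y_stone = 4.5.
Shadow price of stone = 4.5.

4.5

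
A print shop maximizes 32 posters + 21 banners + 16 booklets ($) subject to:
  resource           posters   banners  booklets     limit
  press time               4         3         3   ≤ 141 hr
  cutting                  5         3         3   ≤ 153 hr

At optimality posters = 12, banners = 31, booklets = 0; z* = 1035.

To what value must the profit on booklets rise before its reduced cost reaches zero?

Both press time and cutting are binding at x*.
From A_Bᵀ y = c: 4·y_press time + 5·y_cutting = 32; 3·y_press time + 3·y_cutting = 21.
Solving: y_press time = 3, y_cutting = 4.
booklets enters the basis when its profit ≥ yᵀa₃ = 3·3 + 4·3 = 21.

21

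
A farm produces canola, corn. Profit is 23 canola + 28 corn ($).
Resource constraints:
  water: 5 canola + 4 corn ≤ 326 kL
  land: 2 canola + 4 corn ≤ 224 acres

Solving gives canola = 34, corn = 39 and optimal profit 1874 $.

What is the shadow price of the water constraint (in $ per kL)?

3

Both water and land are binding at x*.
Dual feasibility on the basic columns requires 5·y_water + 2·y_land = 23, 4·y_water + 4·y_land = 28.
Solving: y_water = 3, y_land = 4.
Shadow price of water = 3.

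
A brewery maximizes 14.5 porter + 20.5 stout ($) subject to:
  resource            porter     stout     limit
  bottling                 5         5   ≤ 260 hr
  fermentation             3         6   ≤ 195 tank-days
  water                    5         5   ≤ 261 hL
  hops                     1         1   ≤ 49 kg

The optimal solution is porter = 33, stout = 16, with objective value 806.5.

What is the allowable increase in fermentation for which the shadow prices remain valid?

99

Binding constraints: fermentation, hops. The basis is B = [[3,6],[1,1]] with det -3.
Per unit increase in fermentation, x* moves by d = (-0.3333, 0.3333).
The basis stays optimal until porter reaches 0; allowable increase = 99 tank-days.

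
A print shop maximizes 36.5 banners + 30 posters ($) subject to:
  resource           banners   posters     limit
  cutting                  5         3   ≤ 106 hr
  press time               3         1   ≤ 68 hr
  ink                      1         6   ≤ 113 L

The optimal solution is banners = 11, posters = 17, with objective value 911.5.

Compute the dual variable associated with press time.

0

Check each constraint at x*: cutting 106/106 (tight); press time 50/68 (slack 18); ink 113/113 (tight).
Slack constraints have shadow price 0 (complementary slackness).
From A_Bᵀ y = c: 5·y_cutting + 1·y_ink = 36.5; 3·y_cutting + 6·y_ink = 30.
This yields shadow prices y_cutting = 7, y_ink = 1.5.
Shadow price of press time = 0.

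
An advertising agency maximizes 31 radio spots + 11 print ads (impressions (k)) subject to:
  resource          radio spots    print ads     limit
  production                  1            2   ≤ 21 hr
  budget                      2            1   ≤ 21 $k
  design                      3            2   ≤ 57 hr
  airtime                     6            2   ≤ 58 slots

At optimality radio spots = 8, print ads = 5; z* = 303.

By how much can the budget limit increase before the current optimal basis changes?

0.6

Binding constraints: budget, airtime. The basis is B = [[2,1],[6,2]] with det -2.
Per unit increase in budget, x* moves by d = (-1, 3).
The basis stays optimal until production becomes binding; allowable increase = 0.6 $k.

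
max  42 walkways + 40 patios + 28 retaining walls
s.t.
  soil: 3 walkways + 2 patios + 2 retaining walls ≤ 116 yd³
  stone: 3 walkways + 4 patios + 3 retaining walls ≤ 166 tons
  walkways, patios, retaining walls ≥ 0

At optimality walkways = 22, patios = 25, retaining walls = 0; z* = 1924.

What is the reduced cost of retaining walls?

-6

At the optimum: soil uses 116 of 116 (binding); stone uses 166 of 166 (binding).
The binding rows give the dual system: 3·y_soil + 3·y_stone = 42 and 2·y_soil + 4·y_stone = 40.
This yields shadow prices y_soil = 8, y_stone = 6.
Reduced cost of retaining walls: c₃ − yᵀa₃ = 28 − (8·2 + 6·3) = 28 − 34 = -6.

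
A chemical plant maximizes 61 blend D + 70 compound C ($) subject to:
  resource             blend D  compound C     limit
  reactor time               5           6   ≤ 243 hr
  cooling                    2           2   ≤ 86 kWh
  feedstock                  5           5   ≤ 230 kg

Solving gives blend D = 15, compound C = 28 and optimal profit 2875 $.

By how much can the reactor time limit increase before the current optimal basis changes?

Binding constraints: reactor time, cooling. The basis is B = [[5,6],[2,2]] with det -2.
Per unit increase in reactor time, x* moves by d = (-1, 1).
The basis stays optimal until blend D reaches 0; allowable increase = 15 hr.

15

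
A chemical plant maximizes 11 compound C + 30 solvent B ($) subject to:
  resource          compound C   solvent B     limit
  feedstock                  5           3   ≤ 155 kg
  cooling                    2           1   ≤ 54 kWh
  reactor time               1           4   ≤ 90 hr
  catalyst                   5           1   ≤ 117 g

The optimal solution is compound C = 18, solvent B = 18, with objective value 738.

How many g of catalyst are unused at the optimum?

9

catalyst used = 5·18 + 1·18 = 108; slack = 117 − 108 = 9.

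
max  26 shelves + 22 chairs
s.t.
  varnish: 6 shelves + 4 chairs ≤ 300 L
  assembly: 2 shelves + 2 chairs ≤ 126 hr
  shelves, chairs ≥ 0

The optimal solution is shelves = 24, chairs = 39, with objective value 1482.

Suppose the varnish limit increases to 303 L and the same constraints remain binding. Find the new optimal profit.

At the optimum: varnish uses 300 of 300 (binding); assembly uses 126 of 126 (binding).
The binding rows give the dual system: 6·y_varnish + 2·y_assembly = 26 and 4·y_varnish + 2·y_assembly = 22.
Solving: y_varnish = 2, y_assembly = 7.
Δz = y_varnish·Δb = 2 × (3) = 6, so new z* = 1482 + 6 = 1488.

1488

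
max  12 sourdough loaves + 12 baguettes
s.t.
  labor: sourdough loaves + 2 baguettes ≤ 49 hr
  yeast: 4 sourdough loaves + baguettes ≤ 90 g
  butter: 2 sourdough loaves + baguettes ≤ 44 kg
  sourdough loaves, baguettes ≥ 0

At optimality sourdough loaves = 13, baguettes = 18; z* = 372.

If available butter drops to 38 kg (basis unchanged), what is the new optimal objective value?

348

Check each constraint at x*: labor 49/49 (tight); yeast 70/90 (slack 20); butter 44/44 (tight).
Since yeast is not tight, its dual is 0.
The binding rows give the dual system: 1·y_labor + 2·y_butter = 12 and 2·y_labor + 1·y_butter = 12.
Solving: y_labor = 4, y_butter = 4.
Δz = y_butter·Δb = 4 × (-6) = -24, so new z* = 372 − 24 = 348.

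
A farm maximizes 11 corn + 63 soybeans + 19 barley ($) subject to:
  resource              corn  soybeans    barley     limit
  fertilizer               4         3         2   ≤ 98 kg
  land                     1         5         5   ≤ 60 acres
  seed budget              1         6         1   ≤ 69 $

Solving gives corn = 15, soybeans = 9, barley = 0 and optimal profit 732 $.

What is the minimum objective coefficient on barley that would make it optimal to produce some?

23

Check each constraint at x*: fertilizer 87/98 (slack 11); land 60/60 (tight); seed budget 69/69 (tight).
Since fertilizer is not tight, its dual is 0.
The binding rows give the dual system: 1·y_land + 1·y_seed budget = 11 and 5·y_land + 6·y_seed budget = 63.
→ y_land = 3 and y_seed budget = 8.
barley enters the basis when its profit ≥ yᵀa₃ = 3·5 + 8·1 = 23.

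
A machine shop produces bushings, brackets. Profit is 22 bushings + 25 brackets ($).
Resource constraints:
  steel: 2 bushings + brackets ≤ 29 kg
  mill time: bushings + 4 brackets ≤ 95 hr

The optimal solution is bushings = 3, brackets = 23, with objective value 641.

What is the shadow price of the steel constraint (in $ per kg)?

9

At the optimum: steel uses 29 of 29 (binding); mill time uses 95 of 95 (binding).
The binding rows give the dual system: 2·y_steel + 1·y_mill time = 22 and 1·y_steel + 4·y_mill time = 25.
→ y_steel = 9 and y_mill time = 4.
Shadow price of steel = 9.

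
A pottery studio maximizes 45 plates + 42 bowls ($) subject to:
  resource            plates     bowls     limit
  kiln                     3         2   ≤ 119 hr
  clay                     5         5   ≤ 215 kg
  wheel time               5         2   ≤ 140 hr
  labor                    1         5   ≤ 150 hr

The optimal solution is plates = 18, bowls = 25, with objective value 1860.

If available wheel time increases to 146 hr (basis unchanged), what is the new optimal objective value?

Check each constraint at x*: kiln 104/119 (slack 15); clay 215/215 (tight); wheel time 140/140 (tight); labor 143/150 (slack 7).
By complementary slackness, y = 0 for the non-binding constraints.
The binding rows give the dual system: 5·y_clay + 5·y_wheel time = 45 and 5·y_clay + 2·y_wheel time = 42.
This yields shadow prices y_clay = 8, y_wheel time = 1.
Δz = y_wheel time·Δb = 1 × (6) = 6, so new z* = 1860 + 6 = 1866.

1866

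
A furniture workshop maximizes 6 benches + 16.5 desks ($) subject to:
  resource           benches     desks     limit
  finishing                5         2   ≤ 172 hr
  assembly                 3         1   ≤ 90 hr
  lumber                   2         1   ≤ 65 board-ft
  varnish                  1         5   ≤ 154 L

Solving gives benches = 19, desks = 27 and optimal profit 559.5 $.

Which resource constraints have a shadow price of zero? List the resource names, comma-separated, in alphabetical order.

assembly, finishing

finishing: 149/172 (slack 23)
assembly: 84/90 (slack 6)
lumber: 65/65 (binding)
varnish: 154/154 (binding)
By complementary slackness, a constraint with positive slack has shadow price 0 → assembly, finishing.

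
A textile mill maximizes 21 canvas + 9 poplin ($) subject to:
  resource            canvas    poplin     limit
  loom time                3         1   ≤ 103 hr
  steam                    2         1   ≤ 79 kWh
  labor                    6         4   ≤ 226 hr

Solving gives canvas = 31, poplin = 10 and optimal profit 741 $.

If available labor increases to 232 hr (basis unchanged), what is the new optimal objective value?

747

At the optimum: loom time uses 103 of 103 (binding); steam uses 72 of 79 (slack = 7); labor uses 226 of 226 (binding).
Since steam is not tight, its dual is 0.
From A_Bᵀ y = c: 3·y_loom time + 6·y_labor = 21; 1·y_loom time + 4·y_labor = 9.
This yields shadow prices y_loom time = 5, y_labor = 1.
Δz = y_labor·Δb = 1 × (6) = 6, so new z* = 741 + 6 = 747.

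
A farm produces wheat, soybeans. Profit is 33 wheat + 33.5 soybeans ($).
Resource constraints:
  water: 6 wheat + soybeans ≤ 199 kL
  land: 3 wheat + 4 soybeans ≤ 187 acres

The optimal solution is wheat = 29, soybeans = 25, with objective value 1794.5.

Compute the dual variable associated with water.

Check each constraint at x*: water 199/199 (tight); land 187/187 (tight).
The binding rows give the dual system: 6·y_water + 3·y_land = 33 and 1·y_water + 4·y_land = 33.5.
Solving: y_water = 1.5, y_land = 8.
Shadow price of water = 1.5.

1.5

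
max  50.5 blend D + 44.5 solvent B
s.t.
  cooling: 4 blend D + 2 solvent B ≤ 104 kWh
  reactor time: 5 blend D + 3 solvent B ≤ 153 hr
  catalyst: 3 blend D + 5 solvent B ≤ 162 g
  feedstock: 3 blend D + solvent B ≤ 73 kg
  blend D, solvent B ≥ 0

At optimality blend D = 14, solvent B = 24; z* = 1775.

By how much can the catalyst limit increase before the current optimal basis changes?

Binding constraints: cooling, catalyst. The basis is B = [[4,2],[3,5]] with det 14.
Per unit increase in catalyst, x* moves by d = (-0.1429, 0.2857).
The basis stays optimal until reactor time becomes binding; allowable increase = 77 g.

77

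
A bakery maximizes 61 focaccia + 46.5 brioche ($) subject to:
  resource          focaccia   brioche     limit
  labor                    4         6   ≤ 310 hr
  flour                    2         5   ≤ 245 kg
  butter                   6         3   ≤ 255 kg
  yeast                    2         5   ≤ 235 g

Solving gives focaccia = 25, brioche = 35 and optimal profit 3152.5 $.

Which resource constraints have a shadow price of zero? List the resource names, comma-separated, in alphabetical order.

flour, yeast

labor: 310/310 (binding)
flour: 225/245 (slack 20)
butter: 255/255 (binding)
yeast: 225/235 (slack 10)
By complementary slackness, a constraint with positive slack has shadow price 0 → flour, yeast.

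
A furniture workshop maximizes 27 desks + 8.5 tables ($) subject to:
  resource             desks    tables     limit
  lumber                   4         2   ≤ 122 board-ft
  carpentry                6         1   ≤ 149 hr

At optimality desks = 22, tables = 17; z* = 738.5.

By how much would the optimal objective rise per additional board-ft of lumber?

3

At the optimum: lumber uses 122 of 122 (binding); carpentry uses 149 of 149 (binding).
From A_Bᵀ y = c: 4·y_lumber + 6·y_carpentry = 27; 2·y_lumber + 1·y_carpentry = 8.5.
→ y_lumber = 3 and y_carpentry = 2.5.
Shadow price of lumber = 3.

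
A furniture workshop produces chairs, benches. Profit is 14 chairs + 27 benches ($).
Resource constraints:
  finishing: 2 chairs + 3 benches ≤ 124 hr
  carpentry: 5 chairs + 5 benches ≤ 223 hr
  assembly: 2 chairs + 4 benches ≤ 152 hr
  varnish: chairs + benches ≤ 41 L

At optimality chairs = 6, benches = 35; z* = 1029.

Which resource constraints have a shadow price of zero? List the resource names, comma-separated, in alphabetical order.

finishing: 117/124 (slack 7)
carpentry: 205/223 (slack 18)
assembly: 152/152 (binding)
varnish: 41/41 (binding)
By complementary slackness, a constraint with positive slack has shadow price 0 → carpentry, finishing.

carpentry, finishing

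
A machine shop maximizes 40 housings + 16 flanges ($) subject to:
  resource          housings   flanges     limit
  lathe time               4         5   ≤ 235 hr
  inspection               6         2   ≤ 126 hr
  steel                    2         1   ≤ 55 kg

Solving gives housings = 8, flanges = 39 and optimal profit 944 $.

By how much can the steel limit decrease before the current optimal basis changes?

13

Binding constraints: inspection, steel. The basis is B = [[6,2],[2,1]] with det 2.
Per unit decrease in steel, x* moves by d = (1, -3).
The basis stays optimal until flanges reaches 0; allowable decrease = 13 kg.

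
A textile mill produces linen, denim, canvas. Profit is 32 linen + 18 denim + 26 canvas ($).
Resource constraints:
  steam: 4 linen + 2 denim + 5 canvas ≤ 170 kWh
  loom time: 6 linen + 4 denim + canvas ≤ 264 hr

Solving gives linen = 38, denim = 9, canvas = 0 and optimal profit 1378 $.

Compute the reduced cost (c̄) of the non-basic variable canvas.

-1

Check each constraint at x*: steam 170/170 (tight); loom time 264/264 (tight).
The binding rows give the dual system: 4·y_steam + 6·y_loom time = 32 and 2·y_steam + 4·y_loom time = 18.
This yields shadow prices y_steam = 5, y_loom time = 2.
Reduced cost of canvas: c₃ − yᵀa₃ = 26 − (5·5 + 2·1) = 26 − 27 = -1.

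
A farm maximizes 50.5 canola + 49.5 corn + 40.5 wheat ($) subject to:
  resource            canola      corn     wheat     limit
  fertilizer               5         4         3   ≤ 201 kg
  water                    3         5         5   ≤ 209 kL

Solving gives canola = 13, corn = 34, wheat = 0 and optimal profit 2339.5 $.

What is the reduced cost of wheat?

-1

At the optimum: fertilizer uses 201 of 201 (binding); water uses 209 of 209 (binding).
The binding rows give the dual system: 5·y_fertilizer + 3·y_water = 50.5 and 4·y_fertilizer + 5·y_water = 49.5.
This yields shadow prices y_fertilizer = 8, y_water = 3.5.
Reduced cost of wheat: c₃ − yᵀa₃ = 40.5 − (8·3 + 3.5·5) = 40.5 − 41.5 = -1.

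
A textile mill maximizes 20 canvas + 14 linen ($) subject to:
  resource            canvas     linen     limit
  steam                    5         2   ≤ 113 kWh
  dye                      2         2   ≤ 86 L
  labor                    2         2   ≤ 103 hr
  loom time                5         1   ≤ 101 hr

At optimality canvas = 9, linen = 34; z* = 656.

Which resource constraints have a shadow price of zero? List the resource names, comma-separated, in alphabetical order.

labor, loom time

steam: 113/113 (binding)
dye: 86/86 (binding)
labor: 86/103 (slack 17)
loom time: 79/101 (slack 22)
By complementary slackness, a constraint with positive slack has shadow price 0 → labor, loom time.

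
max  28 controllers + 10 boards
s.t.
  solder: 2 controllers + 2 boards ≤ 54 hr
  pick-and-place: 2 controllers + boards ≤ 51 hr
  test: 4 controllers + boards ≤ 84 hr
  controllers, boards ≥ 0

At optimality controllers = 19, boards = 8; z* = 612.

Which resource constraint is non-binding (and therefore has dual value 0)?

pick-and-place

solder: 54/54 (binding)
pick-and-place: 46/51 (slack 5)
test: 84/84 (binding)
By complementary slackness, a constraint with positive slack has shadow price 0 → pick-and-place.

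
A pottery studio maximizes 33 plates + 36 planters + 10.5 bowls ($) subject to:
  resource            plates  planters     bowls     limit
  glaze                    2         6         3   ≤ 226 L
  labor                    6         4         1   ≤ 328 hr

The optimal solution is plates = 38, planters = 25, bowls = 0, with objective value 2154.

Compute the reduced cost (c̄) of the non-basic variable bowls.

-3

Check each constraint at x*: glaze 226/226 (tight); labor 328/328 (tight).
Dual feasibility on the basic columns requires 2·y_glaze + 6·y_labor = 33, 6·y_glaze + 4·y_labor = 36.
Solving: y_glaze = 3, y_labor = 4.5.
Reduced cost of bowls: c₃ − yᵀa₃ = 10.5 − (3·3 + 4.5·1) = 10.5 − 13.5 = -3.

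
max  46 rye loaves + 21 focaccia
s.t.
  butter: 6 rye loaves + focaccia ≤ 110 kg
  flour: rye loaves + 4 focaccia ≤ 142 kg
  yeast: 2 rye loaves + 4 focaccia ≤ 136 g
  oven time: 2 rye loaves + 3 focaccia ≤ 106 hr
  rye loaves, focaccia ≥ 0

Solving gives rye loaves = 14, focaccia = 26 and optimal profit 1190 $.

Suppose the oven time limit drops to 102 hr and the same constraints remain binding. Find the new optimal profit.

Binding: butter and oven time. Non-binding: flour (24 unused), yeast (4 unused).
Slack constraints have shadow price 0 (complementary slackness).
Dual feasibility on the basic columns requires 6·y_butter + 2·y_oven time = 46, 1·y_butter + 3·y_oven time = 21.
Solving: y_butter = 6, y_oven time = 5.
Δz = y_oven time·Δb = 5 × (-4) = -20, so new z* = 1190 − 20 = 1170.

1170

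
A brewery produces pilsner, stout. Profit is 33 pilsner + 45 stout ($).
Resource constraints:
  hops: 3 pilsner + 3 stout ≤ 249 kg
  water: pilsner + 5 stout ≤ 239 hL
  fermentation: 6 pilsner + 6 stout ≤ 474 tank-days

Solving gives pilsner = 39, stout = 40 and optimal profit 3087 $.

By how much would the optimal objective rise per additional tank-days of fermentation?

At the optimum: hops uses 237 of 249 (slack = 12); water uses 239 of 239 (binding); fermentation uses 474 of 474 (binding).
Since hops is not tight, its dual is 0.
The binding rows give the dual system: 1·y_water + 6·y_fermentation = 33 and 5·y_water + 6·y_fermentation = 45.
→ y_water = 3 and y_fermentation = 5.
Shadow price of fermentation = 5.

5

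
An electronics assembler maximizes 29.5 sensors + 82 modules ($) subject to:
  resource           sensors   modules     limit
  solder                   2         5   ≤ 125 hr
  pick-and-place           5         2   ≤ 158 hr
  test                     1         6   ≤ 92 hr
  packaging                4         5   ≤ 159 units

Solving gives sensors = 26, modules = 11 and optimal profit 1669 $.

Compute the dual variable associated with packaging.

At the optimum: solder uses 107 of 125 (slack = 18); pick-and-place uses 152 of 158 (slack = 6); test uses 92 of 92 (binding); packaging uses 159 of 159 (binding).
Since solder, pick-and-place are not tight, their duals are 0.
From A_Bᵀ y = c: 1·y_test + 4·y_packaging = 29.5; 6·y_test + 5·y_packaging = 82.
Solving: y_test = 9.5, y_packaging = 5.
Shadow price of packaging = 5.

5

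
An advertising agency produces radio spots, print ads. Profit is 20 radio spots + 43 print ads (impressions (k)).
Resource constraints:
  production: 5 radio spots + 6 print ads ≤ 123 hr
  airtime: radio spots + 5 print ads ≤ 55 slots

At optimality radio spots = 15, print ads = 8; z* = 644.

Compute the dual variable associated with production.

3

Both production and airtime are binding at x*.
The binding rows give the dual system: 5·y_production + 1·y_airtime = 20 and 6·y_production + 5·y_airtime = 43.
This yields shadow prices y_production = 3, y_airtime = 5.
Shadow price of production = 3.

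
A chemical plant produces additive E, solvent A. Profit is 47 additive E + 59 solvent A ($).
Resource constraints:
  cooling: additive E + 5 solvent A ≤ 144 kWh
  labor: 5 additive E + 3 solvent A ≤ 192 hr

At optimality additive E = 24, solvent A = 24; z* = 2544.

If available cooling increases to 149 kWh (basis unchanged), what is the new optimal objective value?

2579

At the optimum: cooling uses 144 of 144 (binding); labor uses 192 of 192 (binding).
Dual feasibility on the basic columns requires 1·y_cooling + 5·y_labor = 47, 5·y_cooling + 3·y_labor = 59.
Solving: y_cooling = 7, y_labor = 8.
Δz = y_cooling·Δb = 7 × (5) = 35, so new z* = 2544 + 35 = 2579.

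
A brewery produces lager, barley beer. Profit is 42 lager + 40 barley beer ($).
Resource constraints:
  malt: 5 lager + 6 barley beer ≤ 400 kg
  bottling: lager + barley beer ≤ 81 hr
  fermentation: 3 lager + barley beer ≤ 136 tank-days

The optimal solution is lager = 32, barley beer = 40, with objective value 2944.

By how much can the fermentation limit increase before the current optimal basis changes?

104

Binding constraints: malt, fermentation. The basis is B = [[5,6],[3,1]] with det -13.
Per unit increase in fermentation, x* moves by d = (0.4615, -0.3846).
The basis stays optimal until barley beer reaches 0; allowable increase = 104 tank-days.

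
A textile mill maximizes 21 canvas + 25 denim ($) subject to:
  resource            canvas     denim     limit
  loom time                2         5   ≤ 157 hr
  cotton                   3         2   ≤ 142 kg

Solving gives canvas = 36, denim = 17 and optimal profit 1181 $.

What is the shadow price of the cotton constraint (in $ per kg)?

5

Both loom time and cotton are binding at x*.
The binding rows give the dual system: 2·y_loom time + 3·y_cotton = 21 and 5·y_loom time + 2·y_cotton = 25.
This yields shadow prices y_loom time = 3, y_cotton = 5.
Shadow price of cotton = 5.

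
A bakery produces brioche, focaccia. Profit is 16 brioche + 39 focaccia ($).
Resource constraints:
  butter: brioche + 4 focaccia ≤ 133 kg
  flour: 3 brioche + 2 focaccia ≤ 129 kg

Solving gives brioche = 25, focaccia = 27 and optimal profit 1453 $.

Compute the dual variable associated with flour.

2.5

Check each constraint at x*: butter 133/133 (tight); flour 129/129 (tight).
The binding rows give the dual system: 1·y_butter + 3·y_flour = 16 and 4·y_butter + 2·y_flour = 39.
Solving: y_butter = 8.5, y_flour = 2.5.
Shadow price of flour = 2.5.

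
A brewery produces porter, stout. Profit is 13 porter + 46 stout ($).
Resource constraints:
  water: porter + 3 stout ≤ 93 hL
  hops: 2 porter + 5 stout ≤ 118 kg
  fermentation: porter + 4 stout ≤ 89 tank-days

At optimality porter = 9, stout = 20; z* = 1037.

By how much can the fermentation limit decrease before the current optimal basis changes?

Binding constraints: hops, fermentation. The basis is B = [[2,5],[1,4]] with det 3.
Per unit decrease in fermentation, x* moves by d = (1.6667, -0.6667).
The basis stays optimal until stout reaches 0; allowable decrease = 30 tank-days.

30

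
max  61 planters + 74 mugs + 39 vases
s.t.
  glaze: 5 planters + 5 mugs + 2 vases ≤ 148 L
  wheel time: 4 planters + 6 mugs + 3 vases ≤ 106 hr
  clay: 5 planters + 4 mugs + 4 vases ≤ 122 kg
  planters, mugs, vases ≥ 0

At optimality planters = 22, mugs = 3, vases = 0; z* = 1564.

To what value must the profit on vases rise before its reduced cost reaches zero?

47

Binding: wheel time and clay. Non-binding: glaze (23 unused).
By complementary slackness, y = 0 for the non-binding constraint.
The binding rows give the dual system: 4·y_wheel time + 5·y_clay = 61 and 6·y_wheel time + 4·y_clay = 74.
Solving: y_wheel time = 9, y_clay = 5.
vases enters the basis when its profit ≥ yᵀa₃ = 9·3 + 5·4 = 47.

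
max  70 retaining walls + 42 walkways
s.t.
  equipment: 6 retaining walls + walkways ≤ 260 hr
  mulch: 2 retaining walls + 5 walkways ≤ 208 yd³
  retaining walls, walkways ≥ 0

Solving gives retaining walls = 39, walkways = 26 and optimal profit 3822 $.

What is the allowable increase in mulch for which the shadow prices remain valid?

1092

Binding constraints: equipment, mulch. The basis is B = [[6,1],[2,5]] with det 28.
Per unit increase in mulch, x* moves by d = (-0.0357, 0.2143).
The basis stays optimal until retaining walls reaches 0; allowable increase = 1092 yd³.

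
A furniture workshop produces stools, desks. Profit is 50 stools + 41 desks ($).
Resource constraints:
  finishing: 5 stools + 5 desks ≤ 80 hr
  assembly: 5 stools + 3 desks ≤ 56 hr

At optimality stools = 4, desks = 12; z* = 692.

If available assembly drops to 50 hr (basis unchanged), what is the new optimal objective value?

Check each constraint at x*: finishing 80/80 (tight); assembly 56/56 (tight).
Dual feasibility on the basic columns requires 5·y_finishing + 5·y_assembly = 50, 5·y_finishing + 3·y_assembly = 41.
Solving: y_finishing = 5.5, y_assembly = 4.5.
Δz = y_assembly·Δb = 4.5 × (-6) = -27, so new z* = 692 − 27 = 665.

665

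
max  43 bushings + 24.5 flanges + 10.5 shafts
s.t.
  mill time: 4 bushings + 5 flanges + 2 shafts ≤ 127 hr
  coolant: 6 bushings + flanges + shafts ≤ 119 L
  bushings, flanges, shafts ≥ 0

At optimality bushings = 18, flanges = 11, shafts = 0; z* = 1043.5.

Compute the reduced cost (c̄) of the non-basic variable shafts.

-2

Both mill time and coolant are binding at x*.
From A_Bᵀ y = c: 4·y_mill time + 6·y_coolant = 43; 5·y_mill time + 1·y_coolant = 24.5.
Solving: y_mill time = 4, y_coolant = 4.5.
Reduced cost of shafts: c₃ − yᵀa₃ = 10.5 − (4·2 + 4.5·1) = 10.5 − 12.5 = -2.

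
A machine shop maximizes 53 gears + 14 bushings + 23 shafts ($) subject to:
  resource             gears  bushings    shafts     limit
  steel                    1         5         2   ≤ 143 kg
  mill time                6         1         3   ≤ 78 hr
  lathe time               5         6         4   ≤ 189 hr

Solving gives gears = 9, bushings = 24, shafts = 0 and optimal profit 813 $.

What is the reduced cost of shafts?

Check each constraint at x*: steel 129/143 (slack 14); mill time 78/78 (tight); lathe time 189/189 (tight).
Since steel is not tight, its dual is 0.
From A_Bᵀ y = c: 6·y_mill time + 5·y_lathe time = 53; 1·y_mill time + 6·y_lathe time = 14.
→ y_mill time = 8 and y_lathe time = 1.
Reduced cost of shafts: c₃ − yᵀa₃ = 23 − (8·3 + 1·4) = 23 − 28 = -5.

-5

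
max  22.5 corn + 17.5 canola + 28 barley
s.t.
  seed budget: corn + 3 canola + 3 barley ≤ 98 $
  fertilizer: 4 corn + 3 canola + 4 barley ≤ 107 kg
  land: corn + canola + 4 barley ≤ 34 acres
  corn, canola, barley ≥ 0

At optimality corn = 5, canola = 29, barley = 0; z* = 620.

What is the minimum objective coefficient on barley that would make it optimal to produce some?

30

Binding: fertilizer and land. Non-binding: seed budget (6 unused).
Slack constraints have shadow price 0 (complementary slackness).
The binding rows give the dual system: 4·y_fertilizer + 1·y_land = 22.5 and 3·y_fertilizer + 1·y_land = 17.5.
Solving: y_fertilizer = 5, y_land = 2.5.
barley enters the basis when its profit ≥ yᵀa₃ = 5·4 + 2.5·4 = 30.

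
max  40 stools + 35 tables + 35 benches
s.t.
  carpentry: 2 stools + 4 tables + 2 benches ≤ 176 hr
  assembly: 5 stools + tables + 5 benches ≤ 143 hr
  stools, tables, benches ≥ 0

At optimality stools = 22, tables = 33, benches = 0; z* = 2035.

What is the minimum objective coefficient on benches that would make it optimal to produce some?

40

Check each constraint at x*: carpentry 176/176 (tight); assembly 143/143 (tight).
Dual feasibility on the basic columns requires 2·y_carpentry + 5·y_assembly = 40, 4·y_carpentry + 1·y_assembly = 35.
Solving: y_carpentry = 7.5, y_assembly = 5.
benches enters the basis when its profit ≥ yᵀa₃ = 7.5·2 + 5·5 = 40.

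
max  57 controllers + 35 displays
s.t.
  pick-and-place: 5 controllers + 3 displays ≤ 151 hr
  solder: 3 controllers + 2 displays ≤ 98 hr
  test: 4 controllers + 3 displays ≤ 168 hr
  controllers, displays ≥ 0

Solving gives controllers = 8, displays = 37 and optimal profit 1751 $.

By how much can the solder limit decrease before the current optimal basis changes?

7.4

Binding constraints: pick-and-place, solder. The basis is B = [[5,3],[3,2]] with det 1.
Per unit decrease in solder, x* moves by d = (3, -5).
The basis stays optimal until displays reaches 0; allowable decrease = 7.4 hr.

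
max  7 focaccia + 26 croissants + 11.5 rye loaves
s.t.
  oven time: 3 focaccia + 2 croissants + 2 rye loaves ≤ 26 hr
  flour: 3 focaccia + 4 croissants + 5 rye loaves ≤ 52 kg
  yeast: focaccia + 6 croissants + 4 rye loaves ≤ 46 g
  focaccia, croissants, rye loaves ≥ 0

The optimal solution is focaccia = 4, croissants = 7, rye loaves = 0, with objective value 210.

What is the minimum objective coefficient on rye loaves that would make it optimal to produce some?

At the optimum: oven time uses 26 of 26 (binding); flour uses 40 of 52 (slack = 12); yeast uses 46 of 46 (binding).
Slack constraints have shadow price 0 (complementary slackness).
The binding rows give the dual system: 3·y_oven time + 1·y_yeast = 7 and 2·y_oven time + 6·y_yeast = 26.
This yields shadow prices y_oven time = 1, y_yeast = 4.
rye loaves enters the basis when its profit ≥ yᵀa₃ = 1·2 + 4·4 = 18.

18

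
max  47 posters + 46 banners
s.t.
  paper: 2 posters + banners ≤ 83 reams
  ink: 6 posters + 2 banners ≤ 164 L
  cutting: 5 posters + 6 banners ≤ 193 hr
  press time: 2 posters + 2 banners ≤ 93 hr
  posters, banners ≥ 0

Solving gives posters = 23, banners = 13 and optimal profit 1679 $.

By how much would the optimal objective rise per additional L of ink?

Binding: ink and cutting. Non-binding: paper (24 unused), press time (21 unused).
By complementary slackness, y = 0 for the non-binding constraints.
Dual feasibility on the basic columns requires 6·y_ink + 5·y_cutting = 47, 2·y_ink + 6·y_cutting = 46.
This yields shadow prices y_ink = 2, y_cutting = 7.
Shadow price of ink = 2.

2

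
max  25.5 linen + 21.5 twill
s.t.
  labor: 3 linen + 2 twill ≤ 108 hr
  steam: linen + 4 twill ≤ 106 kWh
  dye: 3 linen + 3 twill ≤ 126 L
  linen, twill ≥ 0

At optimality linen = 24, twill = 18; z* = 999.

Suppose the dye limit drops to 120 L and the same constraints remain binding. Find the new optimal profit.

At the optimum: labor uses 108 of 108 (binding); steam uses 96 of 106 (slack = 10); dye uses 126 of 126 (binding).
Slack constraints have shadow price 0 (complementary slackness).
From A_Bᵀ y = c: 3·y_labor + 3·y_dye = 25.5; 2·y_labor + 3·y_dye = 21.5.
→ y_labor = 4 and y_dye = 4.5.
Δz = y_dye·Δb = 4.5 × (-6) = -27, so new z* = 999 − 27 = 972.

972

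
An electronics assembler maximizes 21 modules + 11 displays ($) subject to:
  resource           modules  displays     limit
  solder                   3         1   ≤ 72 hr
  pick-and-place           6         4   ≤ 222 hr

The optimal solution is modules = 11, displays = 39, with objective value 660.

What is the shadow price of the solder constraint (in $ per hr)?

3

Both solder and pick-and-place are binding at x*.
Dual feasibility on the basic columns requires 3·y_solder + 6·y_pick-and-place = 21, 1·y_solder + 4·y_pick-and-place = 11.
→ y_solder = 3 and y_pick-and-place = 2.
Shadow price of solder = 3.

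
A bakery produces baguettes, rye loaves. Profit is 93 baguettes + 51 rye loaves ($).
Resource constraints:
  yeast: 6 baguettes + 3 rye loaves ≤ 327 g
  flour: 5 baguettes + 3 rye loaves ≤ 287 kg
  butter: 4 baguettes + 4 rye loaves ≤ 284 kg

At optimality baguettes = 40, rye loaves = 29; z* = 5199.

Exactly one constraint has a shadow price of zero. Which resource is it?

yeast: 327/327 (binding)
flour: 287/287 (binding)
butter: 276/284 (slack 8)
By complementary slackness, a constraint with positive slack has shadow price 0 → butter.

butter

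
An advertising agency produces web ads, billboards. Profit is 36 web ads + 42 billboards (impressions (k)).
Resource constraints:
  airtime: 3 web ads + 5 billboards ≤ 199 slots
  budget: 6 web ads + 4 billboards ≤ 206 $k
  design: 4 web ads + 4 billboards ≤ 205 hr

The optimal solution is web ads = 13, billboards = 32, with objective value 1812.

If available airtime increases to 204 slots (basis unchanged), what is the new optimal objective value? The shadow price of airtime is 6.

1842

Δb = 5, so new z* = 1812 + (6)·(5) = 1812 + 30 = 1842.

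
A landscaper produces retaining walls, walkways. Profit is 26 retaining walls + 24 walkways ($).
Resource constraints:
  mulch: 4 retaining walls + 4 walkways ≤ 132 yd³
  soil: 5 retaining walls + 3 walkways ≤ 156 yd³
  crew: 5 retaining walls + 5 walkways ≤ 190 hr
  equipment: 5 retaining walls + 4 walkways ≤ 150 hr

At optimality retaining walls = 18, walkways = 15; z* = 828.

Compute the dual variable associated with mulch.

4

Binding: mulch and equipment. Non-binding: soil (21 unused), crew (25 unused).
Since soil, crew are not tight, their duals are 0.
The binding rows give the dual system: 4·y_mulch + 5·y_equipment = 26 and 4·y_mulch + 4·y_equipment = 24.
This yields shadow prices y_mulch = 4, y_equipment = 2.
Shadow price of mulch = 4.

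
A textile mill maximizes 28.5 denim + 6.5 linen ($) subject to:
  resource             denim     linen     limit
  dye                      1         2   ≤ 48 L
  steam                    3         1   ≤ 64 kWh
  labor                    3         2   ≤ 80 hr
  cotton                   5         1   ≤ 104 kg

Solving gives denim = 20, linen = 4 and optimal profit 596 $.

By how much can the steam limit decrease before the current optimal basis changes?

1.6

Binding constraints: steam, cotton. The basis is B = [[3,1],[5,1]] with det -2.
Per unit decrease in steam, x* moves by d = (0.5, -2.5).
The basis stays optimal until linen reaches 0; allowable decrease = 1.6 kWh.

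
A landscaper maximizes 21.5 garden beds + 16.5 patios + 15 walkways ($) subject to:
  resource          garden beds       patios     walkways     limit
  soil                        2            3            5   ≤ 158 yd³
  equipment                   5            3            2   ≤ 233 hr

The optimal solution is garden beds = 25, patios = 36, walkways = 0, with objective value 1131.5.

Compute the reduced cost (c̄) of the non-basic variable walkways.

Check each constraint at x*: soil 158/158 (tight); equipment 233/233 (tight).
Dual feasibility on the basic columns requires 2·y_soil + 5·y_equipment = 21.5, 3·y_soil + 3·y_equipment = 16.5.
→ y_soil = 2 and y_equipment = 3.5.
Reduced cost of walkways: c₃ − yᵀa₃ = 15 − (2·5 + 3.5·2) = 15 − 17 = -2.

-2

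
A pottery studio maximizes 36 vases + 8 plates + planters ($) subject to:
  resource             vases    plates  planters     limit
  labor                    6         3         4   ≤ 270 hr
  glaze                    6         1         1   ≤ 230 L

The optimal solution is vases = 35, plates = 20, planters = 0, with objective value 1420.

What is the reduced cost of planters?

Both labor and glaze are binding at x*.
Dual feasibility on the basic columns requires 6·y_labor + 6·y_glaze = 36, 3·y_labor + 1·y_glaze = 8.
This yields shadow prices y_labor = 1, y_glaze = 5.
Reduced cost of planters: c₃ − yᵀa₃ = 1 − (1·4 + 5·1) = 1 − 9 = -8.

-8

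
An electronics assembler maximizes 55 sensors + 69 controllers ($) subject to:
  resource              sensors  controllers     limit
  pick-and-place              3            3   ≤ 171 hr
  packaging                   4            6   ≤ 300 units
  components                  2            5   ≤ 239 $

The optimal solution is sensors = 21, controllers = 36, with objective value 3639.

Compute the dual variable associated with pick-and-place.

9

Binding: pick-and-place and packaging. Non-binding: components (17 unused).
By complementary slackness, y = 0 for the non-binding constraint.
From A_Bᵀ y = c: 3·y_pick-and-place + 4·y_packaging = 55; 3·y_pick-and-place + 6·y_packaging = 69.
→ y_pick-and-place = 9 and y_packaging = 7.
Shadow price of pick-and-place = 9.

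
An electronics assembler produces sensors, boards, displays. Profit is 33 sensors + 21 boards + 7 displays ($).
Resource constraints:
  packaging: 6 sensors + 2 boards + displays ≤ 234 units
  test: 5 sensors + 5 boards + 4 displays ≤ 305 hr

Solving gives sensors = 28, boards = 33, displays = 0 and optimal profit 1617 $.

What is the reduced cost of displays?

Both packaging and test are binding at x*.
The binding rows give the dual system: 6·y_packaging + 5·y_test = 33 and 2·y_packaging + 5·y_test = 21.
→ y_packaging = 3 and y_test = 3.
Reduced cost of displays: c₃ − yᵀa₃ = 7 − (3·1 + 3·4) = 7 − 15 = -8.

-8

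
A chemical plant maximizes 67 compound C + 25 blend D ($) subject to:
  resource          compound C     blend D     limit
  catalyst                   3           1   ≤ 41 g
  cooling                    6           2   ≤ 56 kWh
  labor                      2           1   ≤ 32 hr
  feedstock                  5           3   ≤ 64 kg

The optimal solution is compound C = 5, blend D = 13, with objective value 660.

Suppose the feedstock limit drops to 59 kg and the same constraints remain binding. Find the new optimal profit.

Check each constraint at x*: catalyst 28/41 (slack 13); cooling 56/56 (tight); labor 23/32 (slack 9); feedstock 64/64 (tight).
Slack constraints have shadow price 0 (complementary slackness).
The binding rows give the dual system: 6·y_cooling + 5·y_feedstock = 67 and 2·y_cooling + 3·y_feedstock = 25.
→ y_cooling = 9.5 and y_feedstock = 2.
Δz = y_feedstock·Δb = 2 × (-5) = -10, so new z* = 660 − 10 = 650.

650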